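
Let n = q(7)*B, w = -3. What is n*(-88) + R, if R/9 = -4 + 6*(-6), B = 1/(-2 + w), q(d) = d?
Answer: -1184/5 ≈ -236.80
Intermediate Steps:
B = -1/5 (B = 1/(-2 - 3) = 1/(-5) = -1/5 ≈ -0.20000)
n = -7/5 (n = 7*(-1/5) = -7/5 ≈ -1.4000)
R = -360 (R = 9*(-4 + 6*(-6)) = 9*(-4 - 36) = 9*(-40) = -360)
n*(-88) + R = -7/5*(-88) - 360 = 616/5 - 360 = -1184/5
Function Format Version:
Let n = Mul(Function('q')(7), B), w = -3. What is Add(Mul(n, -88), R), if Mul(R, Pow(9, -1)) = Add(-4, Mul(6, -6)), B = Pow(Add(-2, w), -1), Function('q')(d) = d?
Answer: Rational(-1184, 5) ≈ -236.80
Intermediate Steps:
B = Rational(-1, 5) (B = Pow(Add(-2, -3), -1) = Pow(-5, -1) = Rational(-1, 5) ≈ -0.20000)
n = Rational(-7, 5) (n = Mul(7, Rational(-1, 5)) = Rational(-7, 5) ≈ -1.4000)
R = -360 (R = Mul(9, Add(-4, Mul(6, -6))) = Mul(9, Add(-4, -36)) = Mul(9, -40) = -360)
Add(Mul(n, -88), R) = Add(Mul(Rational(-7, 5), -88), -360) = Add(Rational(616, 5), -360) = Rational(-1184, 5)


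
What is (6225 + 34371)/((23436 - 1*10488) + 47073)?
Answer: 13532/20007 ≈ 0.67636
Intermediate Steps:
(6225 + 34371)/((23436 - 1*10488) + 47073) = 40596/((23436 - 10488) + 47073) = 40596/(12948 + 47073) = 40596/60021 = 40596*(1/60021) = 13532/20007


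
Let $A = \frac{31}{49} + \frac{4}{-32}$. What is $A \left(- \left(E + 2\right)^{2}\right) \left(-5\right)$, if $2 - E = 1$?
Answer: $\frac{8955}{392} \approx 22.844$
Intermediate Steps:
$E = 1$ ($E = 2 - 1 = 1$)
$A = \frac{199}{392}$ ($A = 31 \cdot \frac{1}{49} + 4 \left(- \frac{1}{32}\right) = \frac{31}{49} - \frac{1}{8} = \frac{199}{392} \approx 0.50765$)
$A \left(- \left(E + 2\right)^{2}\right) \left(-5\right) = \frac{199 \left(- \left(1 + 2\right)^{2}\right)}{392} \left(-5\right) = \frac{199 \left(- 3^{2}\right)}{392} \left(-5\right) = \frac{199 \left(\left(-1\right) 9\right)}{392} \left(-5\right) = \frac{199}{392} \left(-9\right) \left(-5\right) = \left(- \frac{1791}{392}\right) \left(-5\right) = \frac{8955}{392}$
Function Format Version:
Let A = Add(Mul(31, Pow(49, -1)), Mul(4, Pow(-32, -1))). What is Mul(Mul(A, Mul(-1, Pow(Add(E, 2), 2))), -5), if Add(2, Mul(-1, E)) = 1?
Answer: Rational(8955, 392) ≈ 22.844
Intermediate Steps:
E = 1 (E = Add(2, Mul(-1, 1)) = Add(2, -1) = 1)
A = Rational(199, 392) (A = Add(Mul(31, Rational(1, 49)), Mul(4, Rational(-1, 32))) = Add(Rational(31, 49), Rational(-1, 8)) = Rational(199, 392) ≈ 0.50765)
Mul(Mul(A, Mul(-1, Pow(Add(E, 2), 2))), -5) = Mul(Mul(Rational(199, 392), Mul(-1, Pow(Add(1, 2), 2))), -5) = Mul(Mul(Rational(199, 392), Mul(-1, Pow(3, 2))), -5) = Mul(Mul(Rational(199, 392), Mul(-1, 9)), -5) = Mul(Mul(Rational(199, 392), -9), -5) = Mul(Rational(-1791, 392), -5) = Rational(8955, 392)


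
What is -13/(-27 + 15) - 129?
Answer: -1535/12 ≈ -127.92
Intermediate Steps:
-13/(-27 + 15) - 129 = -13/(-12) - 129 = -1/12*(-13) - 129 = 13/12 - 129 = -1535/12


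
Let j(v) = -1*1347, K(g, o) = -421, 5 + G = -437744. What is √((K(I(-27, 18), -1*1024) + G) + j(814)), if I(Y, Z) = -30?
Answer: I*√439517 ≈ 662.96*I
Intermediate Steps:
G = -437749 (G = -5 - 437744 = -437749)
j(v) = -1347
√((K(I(-27, 18), -1*1024) + G) + j(814)) = √((-421 - 437749) - 1347) = √(-438170 - 1347) = √(-439517) = I*√439517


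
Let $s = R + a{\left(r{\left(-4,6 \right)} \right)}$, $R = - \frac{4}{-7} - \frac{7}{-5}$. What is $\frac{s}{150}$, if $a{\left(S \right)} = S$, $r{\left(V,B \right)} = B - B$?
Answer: $\frac{23}{1750} \approx 0.013143$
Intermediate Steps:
$r{\left(V,B \right)} = 0$
$R = \frac{69}{35}$ ($R = \left(-4\right) \left(- \frac{1}{7}\right) - - \frac{7}{5} = \frac{4}{7} + \frac{7}{5} = \frac{69}{35} \approx 1.9714$)
$s = \frac{69}{35}$ ($s = \frac{69}{35} + 0 = \frac{69}{35} \approx 1.9714$)
$\frac{s}{150} = \frac{69}{35 \cdot 150} = \frac{69}{35} \cdot \frac{1}{150} = \frac{23}{1750}$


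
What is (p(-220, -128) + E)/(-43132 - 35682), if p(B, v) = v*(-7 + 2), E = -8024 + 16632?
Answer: -4624/39407 ≈ -0.11734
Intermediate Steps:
E = 8608
p(B, v) = -5*v (p(B, v) = v*(-5) = -5*v)
(p(-220, -128) + E)/(-43132 - 35682) = (-5*(-128) + 8608)/(-43132 - 35682) = (640 + 8608)/(-78814) = 9248*(-1/78814) = -4624/39407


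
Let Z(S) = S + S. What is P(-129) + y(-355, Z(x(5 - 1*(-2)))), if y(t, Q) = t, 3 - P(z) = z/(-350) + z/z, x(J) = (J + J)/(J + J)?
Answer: -123679/350 ≈ -353.37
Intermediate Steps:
x(J) = 1 (x(J) = (2*J)/((2*J)) = (2*J)*(1/(2*J)) = 1)
Z(S) = 2*S
P(z) = 2 + z/350 (P(z) = 3 - (z/(-350) + z/z) = 3 - (z*(-1/350) + 1) = 3 - (-z/350 + 1) = 3 - (1 - z/350) = 3 + (-1 + z/350) = 2 + z/350)
P(-129) + y(-355, Z(x(5 - 1*(-2)))) = (2 + (1/350)*(-129)) - 355 = (2 - 129/350) - 355 = 571/350 - 355 = -123679/350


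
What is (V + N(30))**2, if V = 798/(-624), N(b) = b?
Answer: 8922169/10816 ≈ 824.90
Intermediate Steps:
V = -133/104 (V = 798*(-1/624) = -133/104 ≈ -1.2788)
(V + N(30))**2 = (-133/104 + 30)**2 = (2987/104)**2 = 8922169/10816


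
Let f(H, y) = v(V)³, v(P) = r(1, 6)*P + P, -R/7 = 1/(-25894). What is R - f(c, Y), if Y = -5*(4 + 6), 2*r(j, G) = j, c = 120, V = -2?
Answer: 699145/25894 ≈ 27.000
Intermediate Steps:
r(j, G) = j/2
R = 7/25894 (R = -7/(-25894) = -7*(-1/25894) = 7/25894 ≈ 0.00027033)
v(P) = 3*P/2 (v(P) = ((½)*1)*P + P = P/2 + P = 3*P/2)
Y = -50 (Y = -5*10 = -50)
f(H, y) = -27 (f(H, y) = ((3/2)*(-2))³ = (-3)³ = -27)
R - f(c, Y) = 7/25894 - 1*(-27) = 7/25894 + 27 = 699145/25894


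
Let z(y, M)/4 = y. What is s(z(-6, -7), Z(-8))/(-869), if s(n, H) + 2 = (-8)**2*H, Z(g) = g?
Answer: 514/869 ≈ 0.59148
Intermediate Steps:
z(y, M) = 4*y
s(n, H) = -2 + 64*H (s(n, H) = -2 + (-8)**2*H = -2 + 64*H)
s(z(-6, -7), Z(-8))/(-869) = (-2 + 64*(-8))/(-869) = (-2 - 512)*(-1/869) = -514*(-1/869) = 514/869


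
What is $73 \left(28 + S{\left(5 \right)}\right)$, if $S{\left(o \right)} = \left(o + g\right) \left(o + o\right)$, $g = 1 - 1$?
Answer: $5694$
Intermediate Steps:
$g = 0$
$S{\left(o \right)} = 2 o^{2}$ ($S{\left(o \right)} = \left(o + 0\right) \left(o + o\right) = o 2 o = 2 o^{2}$)
$73 \left(28 + S{\left(5 \right)}\right) = 73 \left(28 + 2 \cdot 5^{2}\right) = 73 \left(28 + 2 \cdot 25\right) = 73 \left(28 + 50\right) = 73 \cdot 78 = 5694$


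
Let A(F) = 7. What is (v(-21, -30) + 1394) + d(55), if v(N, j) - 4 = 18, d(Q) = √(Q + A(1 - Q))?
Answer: 1416 + √62 ≈ 1423.9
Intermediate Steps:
d(Q) = √(7 + Q) (d(Q) = √(Q + 7) = √(7 + Q))
v(N, j) = 22 (v(N, j) = 4 + 18 = 22)
(v(-21, -30) + 1394) + d(55) = (22 + 1394) + √(7 + 55) = 1416 + √62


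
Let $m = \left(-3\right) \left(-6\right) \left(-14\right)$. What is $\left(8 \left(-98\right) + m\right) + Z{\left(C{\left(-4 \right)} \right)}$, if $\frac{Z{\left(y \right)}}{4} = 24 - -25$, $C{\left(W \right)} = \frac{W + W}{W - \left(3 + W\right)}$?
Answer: $-840$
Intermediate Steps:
$C{\left(W \right)} = - \frac{2 W}{3}$ ($C{\left(W \right)} = \frac{2 W}{-3} = 2 W \left(- \frac{1}{3}\right) = - \frac{2 W}{3}$)
$m = -252$ ($m = 18 \left(-14\right) = -252$)
$Z{\left(y \right)} = 196$ ($Z{\left(y \right)} = 4 \left(24 - -25\right) = 4 \left(24 + 25\right) = 4 \cdot 49 = 196$)
$\left(8 \left(-98\right) + m\right) + Z{\left(C{\left(-4 \right)} \right)} = \left(8 \left(-98\right) - 252\right) + 196 = \left(-784 - 252\right) + 196 = -1036 + 196 = -840$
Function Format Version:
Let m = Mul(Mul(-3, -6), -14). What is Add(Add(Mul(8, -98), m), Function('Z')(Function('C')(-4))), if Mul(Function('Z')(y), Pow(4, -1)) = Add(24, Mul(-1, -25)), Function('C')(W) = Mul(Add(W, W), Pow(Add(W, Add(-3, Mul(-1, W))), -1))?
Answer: -840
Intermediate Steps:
Function('C')(W) = Mul(Rational(-2, 3), W) (Function('C')(W) = Mul(Mul(2, W), Pow(-3, -1)) = Mul(Mul(2, W), Rational(-1, 3)) = Mul(Rational(-2, 3), W))
m = -252 (m = Mul(18, -14) = -252)
Function('Z')(y) = 196 (Function('Z')(y) = Mul(4, Add(24, Mul(-1, -25))) = Mul(4, Add(24, 25)) = Mul(4, 49) = 196)
Add(Add(Mul(8, -98), m), Function('Z')(Function('C')(-4))) = Add(Add(Mul(8, -98), -252), 196) = Add(Add(-784, -252), 196) = Add(-1036, 196) = -840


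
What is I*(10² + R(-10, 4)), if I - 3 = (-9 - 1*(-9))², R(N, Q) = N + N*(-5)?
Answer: 420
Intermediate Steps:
R(N, Q) = -4*N (R(N, Q) = N - 5*N = -4*N)
I = 3 (I = 3 + (-9 - 1*(-9))² = 3 + (-9 + 9)² = 3 + 0² = 3 + 0 = 3)
I*(10² + R(-10, 4)) = 3*(10² - 4*(-10)) = 3*(100 + 40) = 3*140 = 420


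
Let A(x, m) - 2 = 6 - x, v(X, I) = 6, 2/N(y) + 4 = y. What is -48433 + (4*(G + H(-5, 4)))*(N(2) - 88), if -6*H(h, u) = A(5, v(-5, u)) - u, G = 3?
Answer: -148681/3 ≈ -49560.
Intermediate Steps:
N(y) = 2/(-4 + y)
A(x, m) = 8 - x (A(x, m) = 2 + (6 - x) = 8 - x)
H(h, u) = -½ + u/6 (H(h, u) = -((8 - 1*5) - u)/6 = -((8 - 5) - u)/6 = -(3 - u)/6 = -½ + u/6)
-48433 + (4*(G + H(-5, 4)))*(N(2) - 88) = -48433 + (4*(3 + (-½ + (⅙)*4)))*(2/(-4 + 2) - 88) = -48433 + (4*(3 + (-½ + ⅔)))*(2/(-2) - 88) = -48433 + (4*(3 + ⅙))*(2*(-½) - 88) = -48433 + (4*(19/6))*(-1 - 88) = -48433 + (38/3)*(-89) = -48433 - 3382/3 = -148681/3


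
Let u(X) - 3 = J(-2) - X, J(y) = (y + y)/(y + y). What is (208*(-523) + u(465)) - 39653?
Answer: -148898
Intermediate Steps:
J(y) = 1 (J(y) = (2*y)/((2*y)) = (2*y)*(1/(2*y)) = 1)
u(X) = 4 - X (u(X) = 3 + (1 - X) = 4 - X)
(208*(-523) + u(465)) - 39653 = (208*(-523) + (4 - 1*465)) - 39653 = (-108784 + (4 - 465)) - 39653 = (-108784 - 461) - 39653 = -109245 - 39653 = -148898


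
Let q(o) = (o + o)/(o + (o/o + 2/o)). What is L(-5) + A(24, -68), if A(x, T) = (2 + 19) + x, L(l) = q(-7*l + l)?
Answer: 10935/233 ≈ 46.931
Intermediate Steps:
q(o) = 2*o/(1 + o + 2/o) (q(o) = (2*o)/(o + (1 + 2/o)) = (2*o)/(1 + o + 2/o) = 2*o/(1 + o + 2/o))
L(l) = 72*l**2/(2 - 6*l + 36*l**2) (L(l) = 2*(-7*l + l)**2/(2 + (-7*l + l) + (-7*l + l)**2) = 2*(-6*l)**2/(2 - 6*l + (-6*l)**2) = 2*(36*l**2)/(2 - 6*l + 36*l**2) = 72*l**2/(2 - 6*l + 36*l**2))
A(x, T) = 21 + x
L(-5) + A(24, -68) = 36*(-5)**2/(1 - 3*(-5) + 18*(-5)**2) + (21 + 24) = 36*25/(1 + 15 + 18*25) + 45 = 36*25/(1 + 15 + 450) + 45 = 36*25/466 + 45 = 36*25*(1/466) + 45 = 450/233 + 45 = 10935/233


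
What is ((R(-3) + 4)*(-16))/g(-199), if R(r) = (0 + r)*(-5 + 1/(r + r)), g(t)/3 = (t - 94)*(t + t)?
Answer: -52/58307 ≈ -0.00089183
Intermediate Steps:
g(t) = 6*t*(-94 + t) (g(t) = 3*((t - 94)*(t + t)) = 3*((-94 + t)*(2*t)) = 3*(2*t*(-94 + t)) = 6*t*(-94 + t))
R(r) = r*(-5 + 1/(2*r))
((R(-3) + 4)*(-16))/g(-199) = (((½ - 5*(-3)) + 4)*(-16))/((6*(-199)*(-94 - 199))) = (((½ + 15) + 4)*(-16))/((6*(-199)*(-293))) = ((31/2 + 4)*(-16))/349842 = ((39/2)*(-16))*(1/349842) = -312*1/349842 = -52/58307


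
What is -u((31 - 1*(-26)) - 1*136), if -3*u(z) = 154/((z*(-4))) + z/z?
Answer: 235/474 ≈ 0.49578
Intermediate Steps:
u(z) = -⅓ + 77/(6*z) (u(z) = -(154/((z*(-4))) + z/z)/3 = -(154/((-4*z)) + 1)/3 = -(154*(-1/(4*z)) + 1)/3 = -(-77/(2*z) + 1)/3 = -(1 - 77/(2*z))/3 = -⅓ + 77/(6*z))
-u((31 - 1*(-26)) - 1*136) = -(77 - 2*((31 - 1*(-26)) - 1*136))/(6*((31 - 1*(-26)) - 1*136)) = -(77 - 2*((31 + 26) - 136))/(6*((31 + 26) - 136)) = -(77 - 2*(57 - 136))/(6*(57 - 136)) = -(77 - 2*(-79))/(6*(-79)) = -(-1)*(77 + 158)/(6*79) = -(-1)*235/(6*79) = -1*(-235/474) = 235/474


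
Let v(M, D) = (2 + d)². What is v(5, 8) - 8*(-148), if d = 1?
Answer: 1193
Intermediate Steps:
v(M, D) = 9 (v(M, D) = (2 + 1)² = 3² = 9)
v(5, 8) - 8*(-148) = 9 - 8*(-148) = 9 + 1184 = 1193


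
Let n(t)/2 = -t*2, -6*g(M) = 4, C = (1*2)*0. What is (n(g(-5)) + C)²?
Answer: 64/9 ≈ 7.1111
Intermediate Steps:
C = 0 (C = 2*0 = 0)
g(M) = -⅔ (g(M) = -⅙*4 = -⅔)
n(t) = -4*t (n(t) = 2*(-t*2) = 2*(-2*t) = -4*t)
(n(g(-5)) + C)² = (-4*(-⅔) + 0)² = (8/3 + 0)² = (8/3)² = 64/9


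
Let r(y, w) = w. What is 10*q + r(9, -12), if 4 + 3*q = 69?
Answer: 614/3 ≈ 204.67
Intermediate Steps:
q = 65/3 (q = -4/3 + (⅓)*69 = -4/3 + 23 = 65/3 ≈ 21.667)
10*q + r(9, -12) = 10*(65/3) - 12 = 650/3 - 12 = 614/3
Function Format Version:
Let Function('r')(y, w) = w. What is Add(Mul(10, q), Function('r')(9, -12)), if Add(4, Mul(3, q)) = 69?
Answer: Rational(614, 3) ≈ 204.67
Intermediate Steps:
q = Rational(65, 3) (q = Add(Rational(-4, 3), Mul(Rational(1, 3), 69)) = Add(Rational(-4, 3), 23) = Rational(65, 3) ≈ 21.667)
Add(Mul(10, q), Function('r')(9, -12)) = Add(Mul(10, Rational(65, 3)), -12) = Add(Rational(650, 3), -12) = Rational(614, 3)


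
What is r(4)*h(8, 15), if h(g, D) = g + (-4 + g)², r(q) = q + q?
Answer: 192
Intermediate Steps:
r(q) = 2*q
r(4)*h(8, 15) = (2*4)*(8 + (-4 + 8)²) = 8*(8 + 4²) = 8*(8 + 16) = 8*24 = 192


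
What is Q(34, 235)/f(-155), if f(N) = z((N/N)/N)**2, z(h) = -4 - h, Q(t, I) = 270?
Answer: 6486750/383161 ≈ 16.930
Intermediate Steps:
f(N) = (-4 - 1/N)**2 (f(N) = (-4 - N/N/N)**2 = (-4 - 1/N)**2)
Q(34, 235)/f(-155) = 270/(((1 + 4*(-155))**2/(-155)**2)) = 270/(((1 - 620)**2/24025)) = 270/(((1/24025)*(-619)**2)) = 270/(((1/24025)*383161)) = 270/(383161/24025) = 270*(24025/383161) = 6486750/383161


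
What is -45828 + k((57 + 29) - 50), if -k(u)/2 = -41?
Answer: -45746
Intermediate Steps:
k(u) = 82 (k(u) = -2*(-41) = 82)
-45828 + k((57 + 29) - 50) = -45828 + 82 = -45746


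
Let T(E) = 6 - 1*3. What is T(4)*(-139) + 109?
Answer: -308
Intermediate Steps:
T(E) = 3 (T(E) = 6 - 3 = 3)
T(4)*(-139) + 109 = 3*(-139) + 109 = -417 + 109 = -308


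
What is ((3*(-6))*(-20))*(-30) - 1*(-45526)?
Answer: 34726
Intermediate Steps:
((3*(-6))*(-20))*(-30) - 1*(-45526) = -18*(-20)*(-30) + 45526 = 360*(-30) + 45526 = -10800 + 45526 = 34726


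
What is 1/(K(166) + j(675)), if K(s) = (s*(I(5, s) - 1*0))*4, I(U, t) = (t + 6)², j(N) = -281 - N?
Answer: 1/19642820 ≈ 5.0909e-8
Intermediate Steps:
I(U, t) = (6 + t)²
K(s) = 4*s*(6 + s)² (K(s) = (s*((6 + s)² - 1*0))*4 = (s*((6 + s)² + 0))*4 = (s*(6 + s)²)*4 = 4*s*(6 + s)²)
1/(K(166) + j(675)) = 1/(4*166*(6 + 166)² + (-281 - 1*675)) = 1/(4*166*172² + (-281 - 675)) = 1/(4*166*29584 - 956) = 1/(19643776 - 956) = 1/19642820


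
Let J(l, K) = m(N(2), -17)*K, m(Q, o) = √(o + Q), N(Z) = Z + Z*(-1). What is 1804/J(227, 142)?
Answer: -902*I*√17/1207 ≈ -3.0812*I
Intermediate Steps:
N(Z) = 0 (N(Z) = Z - Z = 0)
m(Q, o) = √(Q + o)
J(l, K) = I*K*√17 (J(l, K) = √(0 - 17)*K = √(-17)*K = (I*√17)*K = I*K*√17)
1804/J(227, 142) = 1804/((I*142*√17)) = 1804/((142*I*√17)) = 1804*(-I*√17/2414) = -902*I*√17/1207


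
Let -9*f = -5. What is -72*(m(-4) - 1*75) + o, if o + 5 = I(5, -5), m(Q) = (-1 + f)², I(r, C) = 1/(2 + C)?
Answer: 48424/9 ≈ 5380.4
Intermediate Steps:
f = 5/9 (f = -⅑*(-5) = 5/9 ≈ 0.55556)
m(Q) = 16/81 (m(Q) = (-1 + 5/9)² = (-4/9)² = 16/81)
o = -16/3 (o = -5 + 1/(2 - 5) = -5 + 1/(-3) = -5 - ⅓ = -16/3 ≈ -5.3333)
-72*(m(-4) - 1*75) + o = -72*(16/81 - 1*75) - 16/3 = -72*(16/81 - 75) - 16/3 = -72*(-6059/81) - 16/3 = 48472/9 - 16/3 = 48424/9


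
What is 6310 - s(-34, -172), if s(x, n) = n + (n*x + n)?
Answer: 806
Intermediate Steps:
s(x, n) = 2*n + n*x (s(x, n) = n + (n + n*x) = 2*n + n*x)
6310 - s(-34, -172) = 6310 - (-172)*(2 - 34) = 6310 - (-172)*(-32) = 6310 - 1*5504 = 6310 - 5504 = 806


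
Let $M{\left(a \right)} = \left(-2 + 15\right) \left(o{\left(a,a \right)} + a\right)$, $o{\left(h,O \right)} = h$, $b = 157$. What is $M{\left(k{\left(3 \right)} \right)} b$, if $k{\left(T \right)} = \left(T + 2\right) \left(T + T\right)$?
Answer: $122460$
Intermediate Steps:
$k{\left(T \right)} = 2 T \left(2 + T\right)$ ($k{\left(T \right)} = \left(2 + T\right) 2 T = 2 T \left(2 + T\right)$)
$M{\left(a \right)} = 26 a$ ($M{\left(a \right)} = \left(-2 + 15\right) \left(a + a\right) = 13 \cdot 2 a = 26 a$)
$M{\left(k{\left(3 \right)} \right)} b = 26 \cdot 2 \cdot 3 \left(2 + 3\right) 157 = 26 \cdot 2 \cdot 3 \cdot 5 \cdot 157 = 26 \cdot 30 \cdot 157 = 780 \cdot 157 = 122460$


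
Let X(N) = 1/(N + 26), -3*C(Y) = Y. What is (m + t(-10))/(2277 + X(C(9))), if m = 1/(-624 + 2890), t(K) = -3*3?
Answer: -469039/118674952 ≈ -0.0039523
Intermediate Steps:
t(K) = -9
C(Y) = -Y/3
X(N) = 1/(26 + N)
m = 1/2266 ≈ 0.00044131
(m + t(-10))/(2277 + X(C(9))) = (1/2266 - 9)/(2277 + 1/(26 - ⅓*9)) = -20393/(2266*(2277 + 1/(26 - 3))) = -20393/(2266*(2277 + 1/23)) = -20393/(2266*52372/23) = -20393/2266*23/52372 = -469039/118674952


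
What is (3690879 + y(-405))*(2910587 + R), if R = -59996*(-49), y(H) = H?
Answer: 21590715875334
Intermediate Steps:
R = 2939804
(3690879 + y(-405))*(2910587 + R) = (3690879 - 405)*(2910587 + 2939804) = 3690474*5850391 = 21590715875334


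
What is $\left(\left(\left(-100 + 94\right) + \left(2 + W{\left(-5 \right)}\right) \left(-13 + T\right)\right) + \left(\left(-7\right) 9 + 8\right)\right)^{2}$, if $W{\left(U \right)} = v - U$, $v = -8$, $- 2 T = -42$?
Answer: $4761$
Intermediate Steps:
$T = 21$ ($T = \left(- \frac{1}{2}\right) \left(-42\right) = 21$)
$W{\left(U \right)} = -8 - U$
$\left(\left(\left(-100 + 94\right) + \left(2 + W{\left(-5 \right)}\right) \left(-13 + T\right)\right) + \left(\left(-7\right) 9 + 8\right)\right)^{2} = \left(\left(\left(-100 + 94\right) + \left(2 - 3\right) \left(-13 + 21\right)\right) + \left(\left(-7\right) 9 + 8\right)\right)^{2} = \left(\left(-6 + \left(2 + \left(-8 + 5\right)\right) 8\right) + \left(-63 + 8\right)\right)^{2} = \left(\left(-6 + \left(2 - 3\right) 8\right) - 55\right)^{2} = \left(\left(-6 - 8\right) - 55\right)^{2} = \left(-14 - 55\right)^{2} = \left(-69\right)^{2} = 4761$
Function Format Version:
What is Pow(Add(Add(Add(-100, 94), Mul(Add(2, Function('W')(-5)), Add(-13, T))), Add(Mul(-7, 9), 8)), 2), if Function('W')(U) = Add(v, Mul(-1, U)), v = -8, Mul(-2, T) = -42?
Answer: 4761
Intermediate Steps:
T = 21 (T = Mul(Rational(-1, 2), -42) = 21)
Function('W')(U) = Add(-8, Mul(-1, U))
Pow(Add(Add(Add(-100, 94), Mul(Add(2, Function('W')(-5)), Add(-13, T))), Add(Mul(-7, 9), 8)), 2) = Pow(Add(Add(Add(-100, 94), Mul(Add(2, Add(-8, Mul(-1, -5))), Add(-13, 21))), Add(Mul(-7, 9), 8)), 2) = Pow(Add(Add(-6, Mul(Add(2, Add(-8, 5)), 8)), Add(-63, 8)), 2) = Pow(Add(Add(-6, Mul(Add(2, -3), 8)), -55), 2) = Pow(Add(Add(-6, Mul(-1, 8)), -55), 2) = Pow(Add(Add(-6, -8), -55), 2) = Pow(Add(-14, -55), 2) = Pow(-69, 2) = 4761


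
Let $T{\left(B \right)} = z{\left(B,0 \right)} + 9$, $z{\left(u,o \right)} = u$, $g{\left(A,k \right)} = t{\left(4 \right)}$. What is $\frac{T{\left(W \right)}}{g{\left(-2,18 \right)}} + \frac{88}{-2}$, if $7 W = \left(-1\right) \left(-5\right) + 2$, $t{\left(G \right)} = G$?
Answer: $- \frac{83}{2} \approx -41.5$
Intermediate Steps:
$g{\left(A,k \right)} = 4$
$W = 1$ ($W = \frac{\left(-1\right) \left(-5\right) + 2}{7} = \frac{5 + 2}{7} = \frac{1}{7} \cdot 7 = 1$)
$T{\left(B \right)} = 9 + B$ ($T{\left(B \right)} = B + 9 = 9 + B$)
$\frac{T{\left(W \right)}}{g{\left(-2,18 \right)}} + \frac{88}{-2} = \frac{9 + 1}{4} + \frac{88}{-2} = 10 \cdot \frac{1}{4} + 88 \left(- \frac{1}{2}\right) = \frac{5}{2} - 44 = - \frac{83}{2}$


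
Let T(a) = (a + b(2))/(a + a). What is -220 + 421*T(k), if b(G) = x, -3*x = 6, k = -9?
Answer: 671/18 ≈ 37.278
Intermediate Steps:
x = -2 (x = -⅓*6 = -2)
b(G) = -2
T(a) = (-2 + a)/(2*a) (T(a) = (a - 2)/(a + a) = (-2 + a)/((2*a)) = (-2 + a)*(1/(2*a)) = (-2 + a)/(2*a))
-220 + 421*T(k) = -220 + 421*((½)*(-2 - 9)/(-9)) = -220 + 421*((½)*(-⅑)*(-11)) = -220 + 421*(11/18) = -220 + 4631/18 = 671/18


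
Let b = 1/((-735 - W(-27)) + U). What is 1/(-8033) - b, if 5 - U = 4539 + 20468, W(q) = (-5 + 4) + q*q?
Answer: -18432/212593345 ≈ -8.6701e-5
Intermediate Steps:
W(q) = -1 + q²
U = -25002 (U = 5 - (4539 + 20468) = 5 - 1*25007 = 5 - 25007 = -25002)
b = -1/26465 (b = 1/((-735 - (-1 + (-27)²)) - 25002) = 1/((-735 - (-1 + 729)) - 25002) = 1/((-735 - 1*728) - 25002) = 1/((-735 - 728) - 25002) = 1/(-1463 - 25002) = 1/(-26465) = -1/26465 ≈ -3.7786e-5)
1/(-8033) - b = 1/(-8033) - 1*(-1/26465) = -1/8033 + 1/26465 = -18432/212593345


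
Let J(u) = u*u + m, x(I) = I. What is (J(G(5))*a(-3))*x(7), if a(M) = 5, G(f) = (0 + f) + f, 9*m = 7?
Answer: 31745/9 ≈ 3527.2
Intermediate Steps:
m = 7/9 (m = (1/9)*7 = 7/9 ≈ 0.77778)
G(f) = 2*f (G(f) = f + f = 2*f)
J(u) = 7/9 + u**2 (J(u) = u*u + 7/9 = u**2 + 7/9 = 7/9 + u**2)
(J(G(5))*a(-3))*x(7) = ((7/9 + (2*5)**2)*5)*7 = ((7/9 + 10**2)*5)*7 = ((7/9 + 100)*5)*7 = ((907/9)*5)*7 = (4535/9)*7 = 31745/9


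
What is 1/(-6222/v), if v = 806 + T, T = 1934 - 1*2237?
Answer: -503/6222 ≈ -0.080842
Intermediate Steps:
T = -303 (T = 1934 - 2237 = -303)
v = 503 (v = 806 - 303 = 503)
1/(-6222/v) = 1/(-6222/503) = -503/6222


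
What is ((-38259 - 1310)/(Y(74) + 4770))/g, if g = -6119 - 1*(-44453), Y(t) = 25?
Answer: -39569/183811530 ≈ -0.00021527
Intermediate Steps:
g = 38334 (g = -6119 + 44453 = 38334)
((-38259 - 1310)/(Y(74) + 4770))/g = ((-38259 - 1310)/(25 + 4770))/38334 = -39569/4795*(1/38334) = -39569*1/4795*(1/38334) = -39569/4795*1/38334 = -39569/183811530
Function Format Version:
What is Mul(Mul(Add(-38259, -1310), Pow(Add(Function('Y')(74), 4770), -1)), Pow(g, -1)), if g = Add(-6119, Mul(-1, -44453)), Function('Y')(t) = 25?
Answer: Rational(-39569, 183811530) ≈ -0.00021527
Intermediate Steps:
g = 38334 (g = Add(-6119, 44453) = 38334)
Mul(Mul(Add(-38259, -1310), Pow(Add(Function('Y')(74), 4770), -1)), Pow(g, -1)) = Mul(Mul(Add(-38259, -1310), Pow(Add(25, 4770), -1)), Pow(38334, -1)) = Mul(Mul(-39569, Pow(4795, -1)), Rational(1, 38334)) = Mul(Mul(-39569, Rational(1, 4795)), Rational(1, 38334)) = Mul(Rational(-39569, 4795), Rational(1, 38334)) = Rational(-39569, 183811530)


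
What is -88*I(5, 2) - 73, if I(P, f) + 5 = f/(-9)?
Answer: 3479/9 ≈ 386.56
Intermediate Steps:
I(P, f) = -5 - f/9 (I(P, f) = -5 + f/(-9) = -5 + f*(-1/9) = -5 - f/9)
-88*I(5, 2) - 73 = -88*(-5 - 1/9*2) - 73 = -88*(-5 - 2/9) - 73 = -88*(-47/9) - 73 = 4136/9 - 73 = 3479/9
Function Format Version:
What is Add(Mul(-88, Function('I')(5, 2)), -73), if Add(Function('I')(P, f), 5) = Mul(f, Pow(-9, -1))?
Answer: Rational(3479, 9) ≈ 386.56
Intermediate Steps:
Function('I')(P, f) = Add(-5, Mul(Rational(-1, 9), f)) (Function('I')(P, f) = Add(-5, Mul(f, Pow(-9, -1))) = Add(-5, Mul(f, Rational(-1, 9))) = Add(-5, Mul(Rational(-1, 9), f)))
Add(Mul(-88, Function('I')(5, 2)), -73) = Add(Mul(-88, Add(-5, Mul(Rational(-1, 9), 2))), -73) = Add(Mul(-88, Add(-5, Rational(-2, 9))), -73) = Add(Mul(-88, Rational(-47, 9)), -73) = Add(Rational(4136, 9), -73) = Rational(3479, 9)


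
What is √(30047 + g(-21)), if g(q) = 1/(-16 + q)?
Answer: √41134306/37 ≈ 173.34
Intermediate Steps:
√(30047 + g(-21)) = √(30047 + 1/(-16 - 21)) = √(30047 + 1/(-37)) = √(30047 - 1/37) = √(1111738/37) = √41134306/37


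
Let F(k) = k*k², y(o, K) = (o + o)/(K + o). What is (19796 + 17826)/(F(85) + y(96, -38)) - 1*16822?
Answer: -299594035624/17809721 ≈ -16822.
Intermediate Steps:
y(o, K) = 2*o/(K + o) (y(o, K) = (2*o)/(K + o) = 2*o/(K + o))
F(k) = k³
(19796 + 17826)/(F(85) + y(96, -38)) - 1*16822 = (19796 + 17826)/(85³ + 2*96/(-38 + 96)) - 1*16822 = 37622/(614125 + 2*96/58) - 16822 = 37622/(614125 + 2*96*(1/58)) - 16822 = 37622/(614125 + 96/29) - 16822 = 37622/(17809721/29) - 16822 = 37622*(29/17809721) - 16822 = 1091038/17809721 - 16822 = -299594035624/17809721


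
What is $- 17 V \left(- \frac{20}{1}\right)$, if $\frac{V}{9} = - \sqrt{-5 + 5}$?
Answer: $0$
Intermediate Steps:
$V = 0$ ($V = 9 \left(- \sqrt{-5 + 5}\right) = 9 \left(- \sqrt{0}\right) = 9 \left(\left(-1\right) 0\right) = 9 \cdot 0 = 0$)
$- 17 V \left(- \frac{20}{1}\right) = \left(-17\right) 0 \left(- \frac{20}{1}\right) = 0 \left(\left(-20\right) 1\right) = 0 \left(-20\right) = 0$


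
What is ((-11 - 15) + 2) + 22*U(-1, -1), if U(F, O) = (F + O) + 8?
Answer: 108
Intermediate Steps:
U(F, O) = 8 + F + O
((-11 - 15) + 2) + 22*U(-1, -1) = ((-11 - 15) + 2) + 22*(8 - 1 - 1) = (-26 + 2) + 22*6 = -24 + 132 = 108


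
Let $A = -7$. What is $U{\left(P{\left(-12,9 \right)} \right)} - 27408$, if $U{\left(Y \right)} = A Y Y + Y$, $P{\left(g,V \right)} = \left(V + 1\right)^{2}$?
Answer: $-97308$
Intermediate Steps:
$P{\left(g,V \right)} = \left(1 + V\right)^{2}$
$U{\left(Y \right)} = Y - 7 Y^{2}$ ($U{\left(Y \right)} = - 7 Y Y + Y = - 7 Y^{2} + Y = Y - 7 Y^{2}$)
$U{\left(P{\left(-12,9 \right)} \right)} - 27408 = \left(1 + 9\right)^{2} \left(1 - 7 \left(1 + 9\right)^{2}\right) - 27408 = 10^{2} \left(1 - 7 \cdot 10^{2}\right) - 27408 = 100 \left(1 - 700\right) - 27408 = 100 \left(-699\right) - 27408 = -69900 - 27408 = -97308$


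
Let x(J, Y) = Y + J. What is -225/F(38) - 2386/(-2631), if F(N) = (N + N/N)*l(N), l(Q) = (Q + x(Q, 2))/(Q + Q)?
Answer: -2096216/444639 ≈ -4.7144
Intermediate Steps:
x(J, Y) = J + Y
l(Q) = (2 + 2*Q)/(2*Q) (l(Q) = (Q + (Q + 2))/(Q + Q) = (Q + (2 + Q))/((2*Q)) = (2 + 2*Q)*(1/(2*Q)) = (2 + 2*Q)/(2*Q))
F(N) = (1 + N)**2/N (F(N) = (N + N/N)*((1 + N)/N) = (N + 1)*((1 + N)/N) = (1 + N)*((1 + N)/N) = (1 + N)**2/N)
-225/F(38) - 2386/(-2631) = -225*38/(1 + 38)**2 - 2386/(-2631) = -225/((1/38)*39**2) - 2386*(-1/2631) = -225/((1/38)*1521) + 2386/2631 = -225/1521/38 + 2386/2631 = -225*38/1521 + 2386/2631 = -950/169 + 2386/2631 = -2096216/444639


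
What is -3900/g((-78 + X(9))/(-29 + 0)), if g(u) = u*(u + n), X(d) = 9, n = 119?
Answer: -54665/4048 ≈ -13.504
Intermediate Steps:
g(u) = u*(119 + u) (g(u) = u*(u + 119) = u*(119 + u))
-3900/g((-78 + X(9))/(-29 + 0)) = -3900*(-29 + 0)/((-78 + 9)*(119 + (-78 + 9)/(-29 + 0))) = -3900*29/(69*(119 - 69/(-29))) = -3900*29/(69*(119 - 69*(-1/29))) = -3900*29/(69*(119 + 69/29)) = -3900/((69/29)*(3520/29)) = -3900/242880/841 = -3900*841/242880 = -54665/4048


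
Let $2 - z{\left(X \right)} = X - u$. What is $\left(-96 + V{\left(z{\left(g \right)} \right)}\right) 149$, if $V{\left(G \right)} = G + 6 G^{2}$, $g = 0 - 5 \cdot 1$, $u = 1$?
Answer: $44104$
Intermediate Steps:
$g = -5$ ($g = 0 - 5 = -5$)
$z{\left(X \right)} = 3 - X$ ($z{\left(X \right)} = 2 - \left(X - 1\right) = 2 - \left(-1 + X\right) = 3 - X$)
$\left(-96 + V{\left(z{\left(g \right)} \right)}\right) 149 = \left(-96 + \left(3 - -5\right) \left(1 + 6 \left(3 - -5\right)\right)\right) 149 = \left(-96 + \left(3 + 5\right) \left(1 + 6 \left(3 + 5\right)\right)\right) 149 = \left(-96 + 8 \left(1 + 6 \cdot 8\right)\right) 149 = \left(-96 + 8 \left(1 + 48\right)\right) 149 = \left(-96 + 8 \cdot 49\right) 149 = \left(-96 + 392\right) 149 = 296 \cdot 149 = 44104$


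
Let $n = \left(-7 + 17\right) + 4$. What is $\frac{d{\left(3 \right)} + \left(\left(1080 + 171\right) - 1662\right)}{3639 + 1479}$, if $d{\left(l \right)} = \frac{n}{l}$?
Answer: $- \frac{1219}{15354} \approx -0.079393$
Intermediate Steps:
$n = 14$ ($n = 10 + 4 = 14$)
$d{\left(l \right)} = \frac{14}{l}$
$\frac{d{\left(3 \right)} + \left(\left(1080 + 171\right) - 1662\right)}{3639 + 1479} = \frac{\frac{14}{3} + \left(\left(1080 + 171\right) - 1662\right)}{3639 + 1479} = \frac{14 \cdot \frac{1}{3} + \left(1251 - 1662\right)}{5118} = \left(\frac{14}{3} - 411\right) \frac{1}{5118} = \left(- \frac{1219}{3}\right) \frac{1}{5118} = - \frac{1219}{15354}$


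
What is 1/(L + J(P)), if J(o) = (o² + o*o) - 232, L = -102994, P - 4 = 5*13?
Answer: -1/93704 ≈ -1.0672e-5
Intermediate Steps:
P = 69 (P = 4 + 5*13 = 4 + 65 = 69)
J(o) = -232 + 2*o² (J(o) = (o² + o²) - 232 = 2*o² - 232 = -232 + 2*o²)
1/(L + J(P)) = 1/(-102994 + (-232 + 2*69²)) = 1/(-102994 + (-232 + 2*4761)) = 1/(-102994 + (-232 + 9522)) = 1/(-102994 + 9290) = 1/(-93704) = -1/93704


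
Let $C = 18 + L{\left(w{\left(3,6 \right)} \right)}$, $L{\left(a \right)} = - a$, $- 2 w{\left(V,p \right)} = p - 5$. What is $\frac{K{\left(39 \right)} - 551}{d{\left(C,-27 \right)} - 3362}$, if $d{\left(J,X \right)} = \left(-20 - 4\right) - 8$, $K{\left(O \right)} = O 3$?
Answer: $\frac{217}{1697} \approx 0.12787$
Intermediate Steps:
$w{\left(V,p \right)} = \frac{5}{2} - \frac{p}{2}$ ($w{\left(V,p \right)} = - \frac{p - 5}{2} = - \frac{-5 + p}{2} = \frac{5}{2} - \frac{p}{2}$)
$K{\left(O \right)} = 3 O$
$C = \frac{37}{2}$ ($C = 18 - \left(\frac{5}{2} - 3\right) = 18 - - \frac{1}{2} = 18 + \frac{1}{2} = \frac{37}{2} \approx 18.5$)
$d{\left(J,X \right)} = -32$ ($d{\left(J,X \right)} = -24 - 8 = -32$)
$\frac{K{\left(39 \right)} - 551}{d{\left(C,-27 \right)} - 3362} = \frac{3 \cdot 39 - 551}{-32 - 3362} = \frac{117 - 551}{-3394} = \left(-434\right) \left(- \frac{1}{3394}\right) = \frac{217}{1697}$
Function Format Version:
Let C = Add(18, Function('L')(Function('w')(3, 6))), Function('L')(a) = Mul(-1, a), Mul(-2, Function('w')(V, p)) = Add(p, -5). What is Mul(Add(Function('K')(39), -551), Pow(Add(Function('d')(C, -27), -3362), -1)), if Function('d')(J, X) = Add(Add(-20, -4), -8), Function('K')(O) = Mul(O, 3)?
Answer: Rational(217, 1697) ≈ 0.12787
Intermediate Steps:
Function('w')(V, p) = Add(Rational(5, 2), Mul(Rational(-1, 2), p)) (Function('w')(V, p) = Mul(Rational(-1, 2), Add(p, -5)) = Mul(Rational(-1, 2), Add(-5, p)) = Add(Rational(5, 2), Mul(Rational(-1, 2), p)))
Function('K')(O) = Mul(3, O)
C = Rational(37, 2) (C = Add(18, Mul(-1, Add(Rational(5, 2), Mul(Rational(-1, 2), 6)))) = Add(18, Mul(-1, Add(Rational(5, 2), -3))) = Add(18, Mul(-1, Rational(-1, 2))) = Add(18, Rational(1, 2)) = Rational(37, 2) ≈ 18.500)
Function('d')(J, X) = -32 (Function('d')(J, X) = Add(-24, -8) = -32)
Mul(Add(Function('K')(39), -551), Pow(Add(Function('d')(C, -27), -3362), -1)) = Mul(Add(Mul(3, 39), -551), Pow(Add(-32, -3362), -1)) = Mul(Add(117, -551), Pow(-3394, -1)) = Mul(-434, Rational(-1, 3394)) = Rational(217, 1697)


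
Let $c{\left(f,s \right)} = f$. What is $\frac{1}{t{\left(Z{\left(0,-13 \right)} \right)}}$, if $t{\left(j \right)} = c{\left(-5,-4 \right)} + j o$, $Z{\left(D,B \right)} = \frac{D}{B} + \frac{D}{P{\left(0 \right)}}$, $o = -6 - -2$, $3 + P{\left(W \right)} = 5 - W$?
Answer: $- \frac{1}{5} \approx -0.2$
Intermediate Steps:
$P{\left(W \right)} = 2 - W$ ($P{\left(W \right)} = -3 - \left(-5 + W\right) = 2 - W$)
$o = -4$ ($o = -6 + 2 = -4$)
$Z{\left(D,B \right)} = \frac{D}{2} + \frac{D}{B}$ ($Z{\left(D,B \right)} = \frac{D}{B} + \frac{D}{2 - 0} = \frac{D}{B} + \frac{D}{2 + 0} = \frac{D}{B} + \frac{D}{2} = \frac{D}{2} + \frac{D}{B}$)
$t{\left(j \right)} = -5 - 4 j$ ($t{\left(j \right)} = -5 + j \left(-4\right) = -5 - 4 j$)
$\frac{1}{t{\left(Z{\left(0,-13 \right)} \right)}} = \frac{1}{-5 - 4 \left(\frac{1}{2} \cdot 0 + \frac{0}{-13}\right)} = \frac{1}{-5 - 4 \left(0 + 0 \left(- \frac{1}{13}\right)\right)} = \frac{1}{-5 - 4 \left(0 + 0\right)} = \frac{1}{-5 - 0} = \frac{1}{-5 + 0} = \frac{1}{-5} = - \frac{1}{5}$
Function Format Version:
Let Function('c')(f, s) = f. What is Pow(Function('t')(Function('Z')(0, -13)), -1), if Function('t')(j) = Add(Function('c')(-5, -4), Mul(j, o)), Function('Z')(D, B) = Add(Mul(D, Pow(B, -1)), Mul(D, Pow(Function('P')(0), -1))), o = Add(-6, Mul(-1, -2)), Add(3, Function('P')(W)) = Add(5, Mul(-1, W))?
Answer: Rational(-1, 5) ≈ -0.20000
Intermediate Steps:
Function('P')(W) = Add(2, Mul(-1, W)) (Function('P')(W) = Add(-3, Add(5, Mul(-1, W))) = Add(2, Mul(-1, W)))
o = -4 (o = Add(-6, 2) = -4)
Function('Z')(D, B) = Add(Mul(Rational(1, 2), D), Mul(D, Pow(B, -1))) (Function('Z')(D, B) = Add(Mul(D, Pow(B, -1)), Mul(D, Pow(Add(2, Mul(-1, 0)), -1))) = Add(Mul(D, Pow(B, -1)), Mul(D, Pow(Add(2, 0), -1))) = Add(Mul(D, Pow(B, -1)), Mul(D, Pow(2, -1))) = Add(Mul(D, Pow(B, -1)), Mul(D, Rational(1, 2))) = Add(Mul(D, Pow(B, -1)), Mul(Rational(1, 2), D)) = Add(Mul(Rational(1, 2), D), Mul(D, Pow(B, -1))))
Function('t')(j) = Add(-5, Mul(-4, j)) (Function('t')(j) = Add(-5, Mul(j, -4)) = Add(-5, Mul(-4, j)))
Pow(Function('t')(Function('Z')(0, -13)), -1) = Pow(Add(-5, Mul(-4, Add(Mul(Rational(1, 2), 0), Mul(0, Pow(-13, -1))))), -1) = Pow(Add(-5, Mul(-4, Add(0, Mul(0, Rational(-1, 13))))), -1) = Pow(Add(-5, Mul(-4, Add(0, 0))), -1) = Pow(Add(-5, Mul(-4, 0)), -1) = Pow(Add(-5, 0), -1) = Pow(-5, -1) = Rational(-1, 5)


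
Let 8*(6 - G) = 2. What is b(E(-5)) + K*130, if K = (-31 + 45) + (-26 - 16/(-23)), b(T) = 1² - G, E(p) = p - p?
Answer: -135637/92 ≈ -1474.3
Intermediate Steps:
G = 23/4 (G = 6 - ⅛*2 = 6 - ¼ = 23/4 ≈ 5.7500)
E(p) = 0
b(T) = -19/4 (b(T) = 1² - 1*23/4 = 1 - 23/4 = -19/4)
K = -260/23 (K = 14 + (-26 - 16*(-1)/23) = 14 + (-26 - 1*(-16/23)) = 14 + (-26 + 16/23) = 14 - 582/23 = -260/23 ≈ -11.304)
b(E(-5)) + K*130 = -19/4 - 260/23*130 = -19/4 - 33800/23 = -135637/92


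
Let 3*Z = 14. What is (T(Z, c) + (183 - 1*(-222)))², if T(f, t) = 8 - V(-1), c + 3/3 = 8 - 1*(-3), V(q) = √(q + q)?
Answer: (413 - I*√2)² ≈ 1.7057e+5 - 1168.0*I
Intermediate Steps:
V(q) = √2*√q (V(q) = √(2*q) = √2*√q)
Z = 14/3 (Z = (⅓)*14 = 14/3 ≈ 4.6667)
c = 10 (c = -1 + (8 - 1*(-3)) = -1 + (8 + 3) = -1 + 11 = 10)
T(f, t) = 8 - I*√2 (T(f, t) = 8 - √2*√(-1) = 8 - √2*I = 8 - I*√2)
(T(Z, c) + (183 - 1*(-222)))² = ((8 - I*√2) + (183 - 1*(-222)))² = ((8 - I*√2) + (183 + 222))² = ((8 - I*√2) + 405)² = (413 - I*√2)²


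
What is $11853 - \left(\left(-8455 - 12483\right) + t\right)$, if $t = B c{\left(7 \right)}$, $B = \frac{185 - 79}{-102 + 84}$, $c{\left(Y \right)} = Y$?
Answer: $\frac{295490}{9} \approx 32832.0$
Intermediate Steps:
$B = - \frac{53}{9}$ ($B = \frac{106}{-18} = 106 \left(- \frac{1}{18}\right) = - \frac{53}{9} \approx -5.8889$)
$t = - \frac{371}{9}$ ($t = \left(- \frac{53}{9}\right) 7 = - \frac{371}{9} \approx -41.222$)
$11853 - \left(\left(-8455 - 12483\right) + t\right) = 11853 - \left(\left(-8455 - 12483\right) - \frac{371}{9}\right) = 11853 - \left(-20938 - \frac{371}{9}\right) = 11853 - - \frac{188813}{9} = 11853 + \frac{188813}{9} = \frac{295490}{9}$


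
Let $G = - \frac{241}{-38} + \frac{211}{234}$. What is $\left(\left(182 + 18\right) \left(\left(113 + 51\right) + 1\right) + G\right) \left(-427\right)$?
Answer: $- \frac{31331168981}{2223} \approx -1.4094 \cdot 10^{7}$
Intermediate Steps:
$G = \frac{16103}{2223}$ ($G = \left(-241\right) \left(- \frac{1}{38}\right) + 211 \cdot \frac{1}{234} = \frac{241}{38} + \frac{211}{234} = \frac{16103}{2223} \approx 7.2438$)
$\left(\left(182 + 18\right) \left(\left(113 + 51\right) + 1\right) + G\right) \left(-427\right) = \left(\left(182 + 18\right) \left(\left(113 + 51\right) + 1\right) + \frac{16103}{2223}\right) \left(-427\right) = \left(200 \left(164 + 1\right) + \frac{16103}{2223}\right) \left(-427\right) = \left(200 \cdot 165 + \frac{16103}{2223}\right) \left(-427\right) = \left(33000 + \frac{16103}{2223}\right) \left(-427\right) = \frac{73375103}{2223} \left(-427\right) = - \frac{31331168981}{2223}$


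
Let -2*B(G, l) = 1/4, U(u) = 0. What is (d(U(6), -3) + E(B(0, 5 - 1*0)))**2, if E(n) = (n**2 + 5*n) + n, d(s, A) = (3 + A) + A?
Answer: 57121/4096 ≈ 13.946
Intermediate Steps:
d(s, A) = 3 + 2*A
B(G, l) = -1/8 (B(G, l) = -1/2/4 = -1/2*1/4 = -1/8)
E(n) = n**2 + 6*n
(d(U(6), -3) + E(B(0, 5 - 1*0)))**2 = ((3 + 2*(-3)) - (6 - 1/8)/8)**2 = ((3 - 6) - 1/8*47/8)**2 = (-3 - 47/64)**2 = (-239/64)**2 = 57121/4096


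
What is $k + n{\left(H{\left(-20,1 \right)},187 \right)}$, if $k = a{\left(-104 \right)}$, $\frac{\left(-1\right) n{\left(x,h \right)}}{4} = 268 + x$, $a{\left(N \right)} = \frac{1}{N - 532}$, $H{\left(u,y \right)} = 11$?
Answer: $- \frac{709777}{636} \approx -1116.0$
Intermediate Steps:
$a{\left(N \right)} = \frac{1}{-532 + N}$
$n{\left(x,h \right)} = -1072 - 4 x$ ($n{\left(x,h \right)} = - 4 \left(268 + x\right) = -1072 - 4 x$)
$k = - \frac{1}{636}$ ($k = \frac{1}{-532 - 104} = \frac{1}{-636} = - \frac{1}{636} \approx -0.0015723$)
$k + n{\left(H{\left(-20,1 \right)},187 \right)} = - \frac{1}{636} - 1116 = - \frac{709777}{636}$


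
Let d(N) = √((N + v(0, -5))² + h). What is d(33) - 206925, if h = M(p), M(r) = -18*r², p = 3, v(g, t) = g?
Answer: -206925 + 3*√103 ≈ -2.0689e+5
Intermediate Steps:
h = -162 (h = -18*3² = -18*9 = -162)
d(N) = √(-162 + N²) (d(N) = √((N + 0)² - 162) = √(N² - 162) = √(-162 + N²))
d(33) - 206925 = √(-162 + 33²) - 206925 = √(-162 + 1089) - 206925 = √927 - 206925 = 3*√103 - 206925 = -206925 + 3*√103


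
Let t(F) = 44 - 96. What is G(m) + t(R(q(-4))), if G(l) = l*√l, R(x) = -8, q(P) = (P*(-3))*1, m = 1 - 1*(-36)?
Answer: -52 + 37*√37 ≈ 173.06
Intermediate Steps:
m = 37 (m = 1 + 36 = 37)
q(P) = -3*P (q(P) = -3*P*1 = -3*P)
G(l) = l^(3/2)
t(F) = -52
G(m) + t(R(q(-4))) = 37^(3/2) - 52 = 37*√37 - 52 = -52 + 37*√37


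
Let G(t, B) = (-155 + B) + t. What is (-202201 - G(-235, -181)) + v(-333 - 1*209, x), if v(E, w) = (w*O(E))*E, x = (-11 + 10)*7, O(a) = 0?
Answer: -201630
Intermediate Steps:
G(t, B) = -155 + B + t
x = -7 (x = -1*7 = -7)
v(E, w) = 0 (v(E, w) = (w*0)*E = 0*E = 0)
(-202201 - G(-235, -181)) + v(-333 - 1*209, x) = (-202201 - (-155 - 181 - 235)) + 0 = (-202201 - 1*(-571)) + 0 = (-202201 + 571) + 0 = -201630 + 0 = -201630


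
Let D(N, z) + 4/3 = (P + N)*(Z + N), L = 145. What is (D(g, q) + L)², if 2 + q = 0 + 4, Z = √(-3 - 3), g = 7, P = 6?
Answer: 486490/9 + 18304*I*√6/3 ≈ 54054.0 + 14945.0*I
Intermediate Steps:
Z = I*√6 (Z = √(-6) = I*√6 ≈ 2.4495*I)
q = 2 (q = -2 + (0 + 4) = -2 + 4 = 2)
D(N, z) = -4/3 + (6 + N)*(N + I*√6) (D(N, z) = -4/3 + (6 + N)*(I*√6 + N) = -4/3 + (6 + N)*(N + I*√6))
(D(g, q) + L)² = ((-4/3 + 7² + 6*7 + 6*I*√6 + I*7*√6) + 145)² = ((-4/3 + 49 + 42 + 6*I*√6 + 7*I*√6) + 145)² = ((269/3 + 13*I*√6) + 145)² = (704/3 + 13*I*√6)²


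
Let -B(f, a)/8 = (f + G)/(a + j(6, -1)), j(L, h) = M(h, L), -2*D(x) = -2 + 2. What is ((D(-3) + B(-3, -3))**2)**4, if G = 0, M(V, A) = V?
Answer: 1679616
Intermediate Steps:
D(x) = 0 (D(x) = -(-2 + 2)/2 = -1/2*0 = 0)
j(L, h) = h
B(f, a) = -8*f/(-1 + a) (B(f, a) = -8*(f + 0)/(a - 1) = -8*f/(-1 + a))
((D(-3) + B(-3, -3))**2)**4 = ((0 - 8*(-3)/(-1 - 3))**2)**4 = ((0 - 8*(-3)/(-4))**2)**4 = ((0 - 8*(-3)*(-1/4))**2)**4 = ((0 - 6)**2)**4 = ((-6)**2)**4 = 36**4 = 1679616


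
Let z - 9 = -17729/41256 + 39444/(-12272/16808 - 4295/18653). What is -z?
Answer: 63760568050980017/1552772576232 ≈ 41062.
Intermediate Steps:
z = -63760568050980017/1552772576232 (z = 9 + (-17729/41256 + 39444/(-12272/16808 - 4295/18653)) = 9 + (-17729*1/41256 + 39444/(-12272*1/16808 - 4295*1/18653)) = 9 + (-17729/41256 + 39444/(-1534/2101 - 4295/18653)) = 9 + (-17729/41256 + 39444/(-37637497/39189953)) = 9 + (-17729/41256 + 39444*(-39189953/37637497)) = 9 + (-17729/41256 - 1545808506132/37637497) = 9 - 63774543004166105/1552772576232 = -63760568050980017/1552772576232 ≈ -41062.)
-z = -1*(-63760568050980017/1552772576232) = 63760568050980017/1552772576232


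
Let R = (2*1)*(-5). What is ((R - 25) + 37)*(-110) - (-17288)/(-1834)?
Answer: -210384/917 ≈ -229.43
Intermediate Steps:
R = -10 (R = 2*(-5) = -10)
((R - 25) + 37)*(-110) - (-17288)/(-1834) = ((-10 - 25) + 37)*(-110) - (-17288)/(-1834) = (-35 + 37)*(-110) - (-17288)*(-1)/1834 = 2*(-110) - 1*8644/917 = -220 - 8644/917 = -210384/917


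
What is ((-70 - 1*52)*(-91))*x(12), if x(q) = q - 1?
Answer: 122122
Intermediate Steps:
x(q) = -1 + q
((-70 - 1*52)*(-91))*x(12) = ((-70 - 1*52)*(-91))*(-1 + 12) = ((-70 - 52)*(-91))*11 = -122*(-91)*11 = 11102*11 = 122122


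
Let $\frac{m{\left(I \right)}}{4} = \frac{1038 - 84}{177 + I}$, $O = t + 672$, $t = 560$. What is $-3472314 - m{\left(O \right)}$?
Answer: $- \frac{4892494242}{1409} \approx -3.4723 \cdot 10^{6}$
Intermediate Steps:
$O = 1232$ ($O = 560 + 672 = 1232$)
$m{\left(I \right)} = \frac{3816}{177 + I}$ ($m{\left(I \right)} = 4 \frac{1038 - 84}{177 + I} = 4 \frac{954}{177 + I} = \frac{3816}{177 + I}$)
$-3472314 - m{\left(O \right)} = -3472314 - \frac{3816}{177 + 1232} = -3472314 - \frac{3816}{1409} = - \frac{4892494242}{1409}$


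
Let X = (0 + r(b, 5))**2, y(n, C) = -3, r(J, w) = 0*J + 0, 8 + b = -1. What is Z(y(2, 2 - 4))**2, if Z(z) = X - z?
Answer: 9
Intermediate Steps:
b = -9 (b = -8 - 1 = -9)
r(J, w) = 0 (r(J, w) = 0 + 0 = 0)
X = 0 (X = (0 + 0)**2 = 0**2 = 0)
Z(z) = -z (Z(z) = 0 - z = -z)
Z(y(2, 2 - 4))**2 = (-1*(-3))**2 = 3**2 = 9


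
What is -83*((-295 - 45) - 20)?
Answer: 29880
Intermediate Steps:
-83*((-295 - 45) - 20) = -83*(-340 - 20) = -83*(-360) = 29880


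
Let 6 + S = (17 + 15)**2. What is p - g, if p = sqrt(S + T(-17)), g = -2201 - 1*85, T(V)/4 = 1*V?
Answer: 2286 + 5*sqrt(38) ≈ 2316.8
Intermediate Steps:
S = 1018 (S = -6 + (17 + 15)**2 = -6 + 32**2 = -6 + 1024 = 1018)
T(V) = 4*V (T(V) = 4*(1*V) = 4*V)
g = -2286 (g = -2201 - 85 = -2286)
p = 5*sqrt(38) (p = sqrt(1018 + 4*(-17)) = sqrt(1018 - 68) = sqrt(950) = 5*sqrt(38) ≈ 30.822)
p - g = 5*sqrt(38) - 1*(-2286) = 5*sqrt(38) + 2286 = 2286 + 5*sqrt(38)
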